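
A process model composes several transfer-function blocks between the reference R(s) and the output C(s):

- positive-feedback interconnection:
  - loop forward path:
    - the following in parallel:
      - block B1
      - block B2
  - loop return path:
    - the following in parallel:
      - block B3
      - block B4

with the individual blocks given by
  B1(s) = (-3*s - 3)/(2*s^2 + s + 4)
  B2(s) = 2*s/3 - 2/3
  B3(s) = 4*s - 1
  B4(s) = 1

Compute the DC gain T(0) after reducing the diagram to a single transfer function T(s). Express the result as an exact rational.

(1) reduce the parallel group B1, B2 = (4*s^3 - 2*s^2 - 3*s - 17)/(6*s^2 + 3*s + 12)
(2) combine B3, B4 in parallel = 4*s
(3) close the feedback loop around (B1+B2), (B3+B4) = (-4*s^3 + 2*s^2 + 3*s + 17)/(16*s^4 - 8*s^3 - 18*s^2 - 71*s - 12)
Evaluating the step-3 result (the overall T(s)) at s = 0 gives T(0) = 17/(-12) = -17/12.

Hence the answer: -17/12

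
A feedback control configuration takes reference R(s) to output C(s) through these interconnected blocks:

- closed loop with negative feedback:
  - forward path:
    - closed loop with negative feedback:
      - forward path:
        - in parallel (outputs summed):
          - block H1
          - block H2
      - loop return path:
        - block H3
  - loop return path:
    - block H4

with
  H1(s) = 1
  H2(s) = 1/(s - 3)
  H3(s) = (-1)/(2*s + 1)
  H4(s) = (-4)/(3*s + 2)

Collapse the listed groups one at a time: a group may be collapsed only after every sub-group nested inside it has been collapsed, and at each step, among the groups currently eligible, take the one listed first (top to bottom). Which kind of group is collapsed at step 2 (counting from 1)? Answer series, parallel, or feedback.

[1] combine H1, H2 in parallel
[2] reduce the feedback loop with forward (H1+H2) and return H3
[3] collapse the loop ([(H1+H2)/(1+(H1+H2)*H3)] forward, H4 return)
So the answer for step 2 is feedback.

Therefore the answer is feedback.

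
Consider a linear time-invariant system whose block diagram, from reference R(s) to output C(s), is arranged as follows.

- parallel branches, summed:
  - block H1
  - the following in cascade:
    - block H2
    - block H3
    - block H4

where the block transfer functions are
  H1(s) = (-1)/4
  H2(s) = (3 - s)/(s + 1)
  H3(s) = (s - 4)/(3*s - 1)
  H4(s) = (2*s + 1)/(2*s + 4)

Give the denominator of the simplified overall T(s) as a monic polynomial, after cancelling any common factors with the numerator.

(1) multiply H2, H3, H4 (series); result (-2*s^3 + 13*s^2 - 17*s - 12)/(6*s^3 + 16*s^2 + 6*s - 4)
(2) add H1, (H2*H3*H4) (parallel); result (-7*s^3 + 18*s^2 - 37*s - 22)/(12*s^3 + 32*s^2 + 12*s - 8)
T(s) is the step-2 result (common factors already cancelled). Leading coefficient of the denominator: 12. Divide through by 12 for the monic polynomial.

Final answer: s^3 + 8*s^2/3 + s - 2/3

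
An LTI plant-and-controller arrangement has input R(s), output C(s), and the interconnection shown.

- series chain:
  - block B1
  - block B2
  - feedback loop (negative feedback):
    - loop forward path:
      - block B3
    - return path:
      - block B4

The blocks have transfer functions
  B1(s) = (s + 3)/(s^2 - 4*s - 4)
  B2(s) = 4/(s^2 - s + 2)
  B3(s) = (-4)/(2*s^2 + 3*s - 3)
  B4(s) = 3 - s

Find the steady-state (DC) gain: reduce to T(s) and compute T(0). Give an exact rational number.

Reducing step by step:

(1) apply the feedback formula to B3, B4, giving (-4)/(2*s^2 + 7*s - 15)
(2) series reduction of B1, B2, [B3/(1+B3*B4)], giving (-16*s - 48)/(2*s^6 - 3*s^5 - 46*s^4 + 81*s^3 - 74*s^2 + 4*s + 120)
Step 2 gives the overall T(s). Then T(0) = -48/120 = -2/5.

Answer: -2/5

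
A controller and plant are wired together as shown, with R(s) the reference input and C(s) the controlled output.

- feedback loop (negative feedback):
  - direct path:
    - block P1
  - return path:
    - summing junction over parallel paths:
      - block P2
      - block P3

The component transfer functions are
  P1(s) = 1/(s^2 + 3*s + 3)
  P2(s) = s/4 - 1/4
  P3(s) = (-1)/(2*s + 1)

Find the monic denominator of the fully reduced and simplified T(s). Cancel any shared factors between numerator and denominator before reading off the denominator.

Step 1. add P2, P3 (parallel) -> (2*s^2 - s - 5)/(8*s + 4)
Step 2. reduce the feedback loop with forward P1 and return (P2+P3) -> (8*s + 4)/(8*s^3 + 30*s^2 + 35*s + 7)
The result of step 2 is T(s) in lowest terms. Its denominator has leading coefficient 8; dividing the denominator through by 8 makes it monic.

Answer: s^3 + 15*s^2/4 + 35*s/8 + 7/8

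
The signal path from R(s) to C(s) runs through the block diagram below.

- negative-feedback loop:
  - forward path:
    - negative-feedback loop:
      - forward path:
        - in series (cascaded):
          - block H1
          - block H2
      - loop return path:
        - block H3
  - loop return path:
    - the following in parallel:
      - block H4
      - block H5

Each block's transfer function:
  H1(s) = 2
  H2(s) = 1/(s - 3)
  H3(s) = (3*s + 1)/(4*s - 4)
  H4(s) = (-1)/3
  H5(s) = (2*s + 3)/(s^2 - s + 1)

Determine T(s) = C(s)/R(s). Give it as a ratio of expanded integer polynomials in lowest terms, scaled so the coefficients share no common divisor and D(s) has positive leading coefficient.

Step 1: reduce the series chain H1, H2: 2/(s - 3)
Step 2: collapse the loop ((H1*H2) forward, H3 return): (4*s - 4)/(2*s^2 - 5*s + 7)
Step 3: combine H4, H5 in parallel: (-s^2 + 7*s + 8)/(3*s^2 - 3*s + 3)
Step 4: collapse the loop ([(H1*H2)/(1+(H1*H2)*H3)] forward, (H4+H5) return) - this is the overall T(s), already in the required normalized form

Answer: (12*s^3 - 24*s^2 + 24*s - 12)/(6*s^4 - 25*s^3 + 74*s^2 - 32*s - 11)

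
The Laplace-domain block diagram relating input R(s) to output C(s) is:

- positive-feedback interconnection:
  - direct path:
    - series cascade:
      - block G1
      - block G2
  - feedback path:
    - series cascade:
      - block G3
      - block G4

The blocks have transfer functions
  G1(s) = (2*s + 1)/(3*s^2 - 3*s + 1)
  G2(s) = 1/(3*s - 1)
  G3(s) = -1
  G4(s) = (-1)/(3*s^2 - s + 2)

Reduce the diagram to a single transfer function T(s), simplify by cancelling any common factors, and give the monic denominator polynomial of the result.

1. multiply G1, G2 (series), giving (2*s + 1)/(9*s^3 - 12*s^2 + 6*s - 1)
2. reduce the series chain G3, G4, giving 1/(3*s^2 - s + 2)
3. reduce the feedback loop with forward (G1*G2) and return (G3*G4), giving (6*s^3 + s^2 + 3*s + 2)/(27*s^5 - 45*s^4 + 48*s^3 - 33*s^2 + 11*s - 3)
No further cancellation is possible in the step-3 result, so that is T(s). Its denominator becomes monic after dividing by the leading coefficient 27.

Answer: s^5 - 5*s^4/3 + 16*s^3/9 - 11*s^2/9 + 11*s/27 - 1/9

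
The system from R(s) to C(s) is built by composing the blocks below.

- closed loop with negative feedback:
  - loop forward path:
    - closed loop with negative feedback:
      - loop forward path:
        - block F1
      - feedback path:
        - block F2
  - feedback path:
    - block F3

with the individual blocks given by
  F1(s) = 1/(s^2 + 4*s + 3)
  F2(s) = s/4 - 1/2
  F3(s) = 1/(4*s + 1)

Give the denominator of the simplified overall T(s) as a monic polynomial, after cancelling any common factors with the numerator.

1. apply the feedback formula to F1, F2 -> 4/(4*s^2 + 17*s + 10)
2. feedback reduction of [F1/(1+F1*F2)], F3 -> (16*s + 4)/(16*s^3 + 72*s^2 + 57*s + 14)
The result of step 2 is T(s) in lowest terms. Its denominator has leading coefficient 16; dividing the denominator through by 16 makes it monic.

Answer: s^3 + 9*s^2/2 + 57*s/16 + 7/8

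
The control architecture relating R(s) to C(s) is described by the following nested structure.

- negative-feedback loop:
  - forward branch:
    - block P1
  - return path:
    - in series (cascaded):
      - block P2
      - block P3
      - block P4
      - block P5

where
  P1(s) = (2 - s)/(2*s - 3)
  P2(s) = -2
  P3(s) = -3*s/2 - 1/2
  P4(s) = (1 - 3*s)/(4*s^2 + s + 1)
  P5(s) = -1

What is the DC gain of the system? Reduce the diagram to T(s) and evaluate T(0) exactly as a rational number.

First reduce the diagram to T(s).

[1] cascade P2, P3, P4, P5; result (9*s^2 - 1)/(4*s^2 + s + 1)
[2] close the feedback loop around P1, (P2*P3*P4*P5); result (4*s^3 - 7*s^2 - s - 2)/(s^3 - 8*s^2 + 5)
DC gain: substitute s = 0 into T(s) from step 2: T(0) = -2/5.

Answer: -2/5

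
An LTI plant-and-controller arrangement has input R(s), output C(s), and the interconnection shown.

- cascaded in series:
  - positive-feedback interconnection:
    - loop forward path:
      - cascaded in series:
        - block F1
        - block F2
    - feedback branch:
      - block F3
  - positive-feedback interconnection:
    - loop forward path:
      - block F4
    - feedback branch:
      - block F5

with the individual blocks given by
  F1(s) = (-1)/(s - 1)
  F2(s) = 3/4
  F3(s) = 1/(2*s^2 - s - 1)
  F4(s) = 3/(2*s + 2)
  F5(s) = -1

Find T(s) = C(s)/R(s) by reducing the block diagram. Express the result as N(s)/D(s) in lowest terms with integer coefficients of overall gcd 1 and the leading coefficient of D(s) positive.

Reducing step by step:

Step 1: combine F1, F2 in series; result (-3)/(4*s - 4)
Step 2: close the feedback loop around (F1*F2), F3; result (-6*s^2 + 3*s + 3)/(8*s^3 - 12*s^2 + 7)
Step 3: reduce the feedback loop with forward F4 and return F5; result 3/(2*s + 5)
Step 4: reduce the series chain [(F1*F2)/(1-(F1*F2)*F3)], [F4/(1-F4*F5)], giving the overall T(s)

Answer: (-18*s^2 + 9*s + 9)/(16*s^4 + 16*s^3 - 60*s^2 + 14*s + 35)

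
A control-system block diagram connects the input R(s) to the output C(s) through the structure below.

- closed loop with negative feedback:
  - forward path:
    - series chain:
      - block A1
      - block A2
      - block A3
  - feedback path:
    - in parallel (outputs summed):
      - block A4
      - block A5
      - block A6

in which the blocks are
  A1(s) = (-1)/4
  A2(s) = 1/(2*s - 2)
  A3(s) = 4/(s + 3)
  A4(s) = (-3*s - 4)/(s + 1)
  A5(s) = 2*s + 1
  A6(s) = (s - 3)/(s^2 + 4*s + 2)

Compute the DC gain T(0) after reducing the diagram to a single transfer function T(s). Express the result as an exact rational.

Answer: 2/3

Working:
Step 1 - combine A1, A2, A3 in series: (-1)/(2*s^2 + 4*s - 6)
Step 2 - parallel reduction of A4, A5, A6: (2*s^4 + 8*s^3 + 2*s^2 - 14*s - 9)/(s^3 + 5*s^2 + 6*s + 2)
Step 3 - feedback reduction of (A1*A2*A3), (A4+A5+A6): (-s^3 - 5*s^2 - 6*s - 2)/(2*s^5 + 12*s^4 + 18*s^3 - 4*s^2 - 14*s - 3)
The step-3 result is T(s). Setting s = 0: T(0) = -2/(-3) = 2/3.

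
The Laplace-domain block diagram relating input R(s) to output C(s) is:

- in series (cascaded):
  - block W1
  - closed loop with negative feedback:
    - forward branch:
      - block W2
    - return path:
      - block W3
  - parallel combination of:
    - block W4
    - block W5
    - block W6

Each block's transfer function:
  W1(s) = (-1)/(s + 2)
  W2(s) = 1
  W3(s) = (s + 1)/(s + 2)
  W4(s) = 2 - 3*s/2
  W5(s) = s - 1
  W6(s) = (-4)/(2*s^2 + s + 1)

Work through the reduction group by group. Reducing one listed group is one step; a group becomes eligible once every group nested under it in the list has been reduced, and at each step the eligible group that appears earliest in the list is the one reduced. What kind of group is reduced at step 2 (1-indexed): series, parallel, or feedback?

The answer is parallel.

Reasoning:
Step 1: close the feedback loop around W2, W3
Step 2: reduce the parallel group W4, W5, W6
Step 3: series reduction of W1, [W2/(1+W2*W3)], (W4+W5+W6)
Step 2 collapses a parallel group.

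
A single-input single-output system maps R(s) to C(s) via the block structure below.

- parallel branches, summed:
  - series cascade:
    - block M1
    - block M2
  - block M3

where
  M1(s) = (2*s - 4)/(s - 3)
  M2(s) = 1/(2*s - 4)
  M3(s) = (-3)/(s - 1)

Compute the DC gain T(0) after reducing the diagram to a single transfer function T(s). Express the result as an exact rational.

First reduce the diagram to T(s).

Step 1: cascade M1, M2: 1/(s - 3)
Step 2: sum the parallel branches (M1*M2), M3: (8 - 2*s)/(s^2 - 4*s + 3)
Step 2 gives the overall T(s). Then T(0) = 8/3.

Answer: 8/3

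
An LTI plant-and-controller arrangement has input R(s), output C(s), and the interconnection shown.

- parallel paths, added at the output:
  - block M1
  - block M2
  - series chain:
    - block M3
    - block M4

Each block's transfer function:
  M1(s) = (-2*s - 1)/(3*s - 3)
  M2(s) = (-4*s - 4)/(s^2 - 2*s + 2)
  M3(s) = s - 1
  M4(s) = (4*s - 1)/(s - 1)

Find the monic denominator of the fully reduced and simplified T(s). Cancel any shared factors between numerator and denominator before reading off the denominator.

(1) series reduction of M3, M4 -> 4*s - 1
(2) parallel reduction of M1, M2, (M3*M4) -> (12*s^4 - 41*s^3 + 48*s^2 - 38*s + 16)/(3*s^3 - 9*s^2 + 12*s - 6)
T(s) is the step-2 result (common factors already cancelled). Leading coefficient of the denominator: 3. Divide through by 3 for the monic polynomial.

Final answer: s^3 - 3*s^2 + 4*s - 2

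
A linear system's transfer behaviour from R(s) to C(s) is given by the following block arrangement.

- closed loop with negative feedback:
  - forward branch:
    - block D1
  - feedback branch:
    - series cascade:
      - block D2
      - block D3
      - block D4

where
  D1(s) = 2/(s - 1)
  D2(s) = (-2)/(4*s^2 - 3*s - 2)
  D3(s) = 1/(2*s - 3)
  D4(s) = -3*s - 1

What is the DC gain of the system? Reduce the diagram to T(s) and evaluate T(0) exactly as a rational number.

(1) reduce the series chain D2, D3, D4: (6*s + 2)/(8*s^3 - 18*s^2 + 5*s + 6)
(2) feedback reduction of D1, (D2*D3*D4): (16*s^3 - 36*s^2 + 10*s + 12)/(8*s^4 - 26*s^3 + 23*s^2 + 13*s - 2)
Step 2 gives the overall T(s). Then T(0) = 12/(-2) = -6.

Therefore the answer is -6.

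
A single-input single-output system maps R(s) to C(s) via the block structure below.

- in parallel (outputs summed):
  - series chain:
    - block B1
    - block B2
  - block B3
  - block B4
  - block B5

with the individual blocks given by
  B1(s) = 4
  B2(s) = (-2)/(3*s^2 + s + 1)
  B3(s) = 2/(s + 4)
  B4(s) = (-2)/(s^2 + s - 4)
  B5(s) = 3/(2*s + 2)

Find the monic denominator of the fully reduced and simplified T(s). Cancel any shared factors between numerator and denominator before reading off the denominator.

The answer is s^6 + 19*s^5/3 + 22*s^4/3 - 37*s^3/3 - 59*s^2/3 - 32*s/3 - 16/3.

Reasoning:
(1) multiply B1, B2 (series): (-8)/(3*s^2 + s + 1)
(2) sum the parallel branches (B1*B2), B3, B4, B5: (21*s^5 + 48*s^4 - 166*s^3 - 333*s^2 + 144*s + 176)/(6*s^6 + 38*s^5 + 44*s^4 - 74*s^3 - 118*s^2 - 64*s - 32)
T(s) is the step-2 result (common factors already cancelled). Leading coefficient of the denominator: 6. Divide through by 6 for the monic polynomial.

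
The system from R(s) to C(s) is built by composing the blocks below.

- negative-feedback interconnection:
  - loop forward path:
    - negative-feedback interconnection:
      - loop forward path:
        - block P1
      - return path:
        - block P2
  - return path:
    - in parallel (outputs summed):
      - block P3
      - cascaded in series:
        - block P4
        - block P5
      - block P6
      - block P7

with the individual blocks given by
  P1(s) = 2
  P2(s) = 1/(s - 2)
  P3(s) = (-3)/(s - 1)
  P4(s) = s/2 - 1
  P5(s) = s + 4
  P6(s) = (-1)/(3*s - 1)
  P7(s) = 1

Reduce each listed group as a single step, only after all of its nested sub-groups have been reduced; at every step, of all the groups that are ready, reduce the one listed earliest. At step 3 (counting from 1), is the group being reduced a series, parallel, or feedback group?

Answer: parallel

Working:
1. apply the feedback formula to P1, P2
2. cascade P4, P5
3. add P3, (P4*P5), P6, P7 (parallel)
4. reduce the feedback loop with forward [P1/(1+P1*P2)] and return (P3+(P4*P5)+P6+P7)
Step 3 collapses a parallel group.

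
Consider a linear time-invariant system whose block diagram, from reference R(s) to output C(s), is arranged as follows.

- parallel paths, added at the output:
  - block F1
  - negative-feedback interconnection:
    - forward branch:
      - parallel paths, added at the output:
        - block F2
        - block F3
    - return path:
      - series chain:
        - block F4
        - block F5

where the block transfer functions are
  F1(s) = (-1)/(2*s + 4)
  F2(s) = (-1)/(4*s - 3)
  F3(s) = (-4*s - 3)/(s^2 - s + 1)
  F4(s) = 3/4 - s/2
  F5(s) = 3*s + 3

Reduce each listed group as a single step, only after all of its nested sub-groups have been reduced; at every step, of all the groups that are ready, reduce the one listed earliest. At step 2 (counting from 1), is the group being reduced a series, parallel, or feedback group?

Step 1. reduce the parallel group F2, F3
Step 2. cascade F4, F5
Step 3. feedback reduction of (F2+F3), (F4*F5)
Step 4. sum the parallel branches F1, [(F2+F3)/(1+(F2+F3)*(F4*F5))]
So the answer for step 2 is series.

Final answer: series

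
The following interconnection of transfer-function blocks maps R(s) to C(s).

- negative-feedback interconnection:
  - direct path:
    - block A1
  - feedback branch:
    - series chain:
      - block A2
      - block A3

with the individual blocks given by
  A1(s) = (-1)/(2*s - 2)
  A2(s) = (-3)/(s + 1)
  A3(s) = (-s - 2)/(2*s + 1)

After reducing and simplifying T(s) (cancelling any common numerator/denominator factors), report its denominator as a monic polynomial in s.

Reducing step by step:

Step 1 - combine A2, A3 in series gives (3*s + 6)/(2*s^2 + 3*s + 1)
Step 2 - close the feedback loop around A1, (A2*A3) gives (-2*s^2 - 3*s - 1)/(4*s^3 + 2*s^2 - 7*s - 8)
T(s) is the step-2 result (common factors already cancelled). Leading coefficient of the denominator: 4. Divide through by 4 for the monic polynomial.

Answer: s^3 + s^2/2 - 7*s/4 - 2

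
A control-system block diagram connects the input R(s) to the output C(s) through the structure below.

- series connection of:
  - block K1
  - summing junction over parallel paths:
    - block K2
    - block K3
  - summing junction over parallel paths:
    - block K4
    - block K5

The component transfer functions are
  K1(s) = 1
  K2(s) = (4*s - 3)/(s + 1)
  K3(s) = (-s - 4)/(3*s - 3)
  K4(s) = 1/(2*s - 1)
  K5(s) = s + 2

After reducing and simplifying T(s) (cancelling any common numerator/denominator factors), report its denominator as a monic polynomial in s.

(1) reduce the parallel group K2, K3: (11*s^2 - 26*s + 5)/(3*s^2 - 3)
(2) combine K4, K5 in parallel: (2*s^2 + 3*s - 1)/(2*s - 1)
(3) combine K1, (K2+K3), (K4+K5) in series: (22*s^4 - 19*s^3 - 79*s^2 + 41*s - 5)/(6*s^3 - 3*s^2 - 6*s + 3)
No further cancellation is possible in the step-3 result, so that is T(s). Its denominator becomes monic after dividing by the leading coefficient 6.

Answer: s^3 - s^2/2 - s + 1/2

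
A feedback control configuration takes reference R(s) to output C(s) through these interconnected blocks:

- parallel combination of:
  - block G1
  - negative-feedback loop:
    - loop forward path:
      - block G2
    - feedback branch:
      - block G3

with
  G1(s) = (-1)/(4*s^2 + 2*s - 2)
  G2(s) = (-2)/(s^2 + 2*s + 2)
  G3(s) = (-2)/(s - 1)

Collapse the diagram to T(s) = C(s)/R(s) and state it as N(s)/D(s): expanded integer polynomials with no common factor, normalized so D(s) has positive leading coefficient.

First reduce the diagram to T(s).

Step 1. feedback reduction of G2, G3 gives (2 - 2*s)/(s^3 + s^2 + 2)
Step 2. parallel reduction of G1, [G2/(1+G2*G3)], giving the overall T(s)

Answer: (-9*s^3 + 3*s^2 + 8*s - 6)/(4*s^5 + 6*s^4 + 6*s^2 + 4*s - 4)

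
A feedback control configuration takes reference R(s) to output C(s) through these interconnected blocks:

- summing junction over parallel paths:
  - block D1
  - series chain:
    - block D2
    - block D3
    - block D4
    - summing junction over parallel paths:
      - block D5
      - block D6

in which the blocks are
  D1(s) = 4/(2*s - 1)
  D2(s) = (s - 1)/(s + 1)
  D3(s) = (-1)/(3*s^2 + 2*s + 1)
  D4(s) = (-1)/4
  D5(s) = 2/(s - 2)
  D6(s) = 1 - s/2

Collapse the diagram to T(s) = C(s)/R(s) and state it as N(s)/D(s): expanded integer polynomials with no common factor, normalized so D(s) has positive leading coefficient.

Answer: (94*s^4 - 21*s^3 - 237*s^2 - 156*s - 64)/(48*s^5 - 40*s^4 - 104*s^3 - 24*s^2 + 8*s + 16)

Working:
1. reduce the parallel group D5, D6 -> (-s^2 + 4*s)/(2*s - 4)
2. cascade D2, D3, D4, (D5+D6) -> (-s^3 + 5*s^2 - 4*s)/(24*s^4 - 8*s^3 - 56*s^2 - 40*s - 16)
3. combine D1, (D2*D3*D4*(D5+D6)) in parallel, which is the overall transfer function T(s) = C(s)/R(s) in lowest terms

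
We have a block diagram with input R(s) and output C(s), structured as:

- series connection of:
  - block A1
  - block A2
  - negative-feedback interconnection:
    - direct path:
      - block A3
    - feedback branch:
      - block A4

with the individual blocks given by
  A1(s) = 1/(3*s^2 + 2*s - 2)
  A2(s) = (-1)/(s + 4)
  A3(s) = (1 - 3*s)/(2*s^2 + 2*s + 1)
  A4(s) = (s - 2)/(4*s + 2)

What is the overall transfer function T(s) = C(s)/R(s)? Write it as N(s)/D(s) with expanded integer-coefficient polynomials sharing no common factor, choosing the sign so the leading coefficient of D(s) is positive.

Answer: (12*s^2 + 2*s - 2)/(24*s^6 + 139*s^5 + 219*s^4 + 200*s^3 + 18*s^2 - 120*s)

Working:
[1] collapse the loop (A3 forward, A4 return) -> (-12*s^2 - 2*s + 2)/(8*s^3 + 9*s^2 + 15*s)
[2] cascade A1, A2, [A3/(1+A3*A4)], giving the overall T(s)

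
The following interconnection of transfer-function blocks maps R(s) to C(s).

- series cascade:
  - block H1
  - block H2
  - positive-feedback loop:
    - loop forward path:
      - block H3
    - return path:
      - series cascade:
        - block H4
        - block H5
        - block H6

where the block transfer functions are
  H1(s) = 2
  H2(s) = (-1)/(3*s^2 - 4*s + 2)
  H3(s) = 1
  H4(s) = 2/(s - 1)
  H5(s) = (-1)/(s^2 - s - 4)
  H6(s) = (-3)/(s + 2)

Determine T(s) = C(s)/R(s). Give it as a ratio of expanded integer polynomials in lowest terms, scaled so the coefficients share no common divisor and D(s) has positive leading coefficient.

First reduce the diagram to T(s).

Step 1 - reduce the series chain H4, H5, H6 = 6/(s^4 - 7*s^2 - 2*s + 8)
Step 2 - feedback reduction of H3, (H4*H5*H6) = (s^4 - 7*s^2 - 2*s + 8)/(s^4 - 7*s^2 - 2*s + 2)
Step 3 - multiply H1, H2, [H3/(1-H3*(H4*H5*H6))] (series) - this is the overall T(s), already in the required normalized form

Answer: (-2*s^4 + 14*s^2 + 4*s - 16)/(3*s^6 - 4*s^5 - 19*s^4 + 22*s^3 - 12*s + 4)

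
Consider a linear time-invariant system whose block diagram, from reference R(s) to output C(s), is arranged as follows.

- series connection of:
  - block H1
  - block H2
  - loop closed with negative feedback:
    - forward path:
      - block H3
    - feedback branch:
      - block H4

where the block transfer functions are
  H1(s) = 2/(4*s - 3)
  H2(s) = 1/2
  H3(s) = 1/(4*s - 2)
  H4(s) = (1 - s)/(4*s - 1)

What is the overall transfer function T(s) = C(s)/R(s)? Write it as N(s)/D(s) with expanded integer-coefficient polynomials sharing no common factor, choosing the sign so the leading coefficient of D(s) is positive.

Step 1 - reduce the feedback loop with forward H3 and return H4 gives (4*s - 1)/(16*s^2 - 13*s + 3)
Step 2 - reduce the series chain H1, H2, [H3/(1+H3*H4)]: this yields T(s), and no further normalization is needed

Answer: (4*s - 1)/(64*s^3 - 100*s^2 + 51*s - 9)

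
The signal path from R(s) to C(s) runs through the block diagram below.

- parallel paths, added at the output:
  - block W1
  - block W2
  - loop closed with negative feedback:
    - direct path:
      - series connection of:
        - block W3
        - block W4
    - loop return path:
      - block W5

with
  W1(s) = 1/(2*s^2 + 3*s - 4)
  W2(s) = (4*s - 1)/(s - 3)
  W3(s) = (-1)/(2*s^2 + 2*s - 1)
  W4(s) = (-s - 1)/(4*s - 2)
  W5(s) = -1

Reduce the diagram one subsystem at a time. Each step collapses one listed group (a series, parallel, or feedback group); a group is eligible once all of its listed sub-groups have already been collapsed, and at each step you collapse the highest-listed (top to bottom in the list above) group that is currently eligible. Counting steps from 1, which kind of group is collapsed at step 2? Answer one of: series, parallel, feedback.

Step 1: cascade W3, W4
Step 2: close the feedback loop around (W3*W4), W5
Step 3: sum the parallel branches W1, W2, [(W3*W4)/(1+(W3*W4)*W5)]
So the answer for step 2 is feedback.

Final answer: feedback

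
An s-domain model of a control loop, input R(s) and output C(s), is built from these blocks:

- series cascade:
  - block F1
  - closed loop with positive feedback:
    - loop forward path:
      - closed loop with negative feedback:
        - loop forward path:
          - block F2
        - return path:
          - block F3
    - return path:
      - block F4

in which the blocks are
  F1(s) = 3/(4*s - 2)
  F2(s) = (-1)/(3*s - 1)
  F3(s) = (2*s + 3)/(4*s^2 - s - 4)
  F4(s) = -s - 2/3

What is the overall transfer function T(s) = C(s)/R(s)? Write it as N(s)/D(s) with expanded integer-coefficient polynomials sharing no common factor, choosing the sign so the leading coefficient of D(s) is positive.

Step 1: reduce the feedback loop with forward F2 and return F3 -> (-4*s^2 + s + 4)/(12*s^3 - 7*s^2 - 13*s + 1)
Step 2: apply the feedback formula to [F2/(1+F2*F3)], F4 -> (-12*s^2 + 3*s + 12)/(24*s^3 - 26*s^2 - 25*s + 11)
Step 3: series reduction of F1, [[F2/(1+F2*F3)]/(1-[F2/(1+F2*F3)]*F4)]: this yields T(s), and no further normalization is needed

Final answer: (-36*s^2 + 9*s + 36)/(96*s^4 - 152*s^3 - 48*s^2 + 94*s - 22)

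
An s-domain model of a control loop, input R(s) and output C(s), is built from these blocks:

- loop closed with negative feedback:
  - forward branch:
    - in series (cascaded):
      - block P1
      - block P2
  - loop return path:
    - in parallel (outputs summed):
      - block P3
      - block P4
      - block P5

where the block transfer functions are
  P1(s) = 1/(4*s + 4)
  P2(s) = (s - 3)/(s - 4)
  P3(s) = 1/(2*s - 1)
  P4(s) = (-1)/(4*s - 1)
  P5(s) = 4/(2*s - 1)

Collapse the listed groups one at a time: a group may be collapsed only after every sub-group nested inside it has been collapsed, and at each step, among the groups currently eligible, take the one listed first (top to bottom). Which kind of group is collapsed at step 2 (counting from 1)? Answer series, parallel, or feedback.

Answer: parallel

Working:
Step 1: series reduction of P1, P2
Step 2: sum the parallel branches P3, P4, P5
Step 3: collapse the loop ((P1*P2) forward, (P3+P4+P5) return)
At step 2 the group reduced is parallel.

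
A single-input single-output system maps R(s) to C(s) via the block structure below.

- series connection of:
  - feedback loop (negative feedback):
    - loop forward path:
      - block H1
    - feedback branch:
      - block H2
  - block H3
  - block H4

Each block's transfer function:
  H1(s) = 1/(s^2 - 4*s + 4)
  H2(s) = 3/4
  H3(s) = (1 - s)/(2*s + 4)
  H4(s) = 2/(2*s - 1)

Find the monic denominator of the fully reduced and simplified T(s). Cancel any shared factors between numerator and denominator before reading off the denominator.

Answer: s^4 - 5*s^3/2 - 9*s^2/4 + 89*s/8 - 19/4

Working:
Step 1 - apply the feedback formula to H1, H2: 4/(4*s^2 - 16*s + 19)
Step 2 - combine [H1/(1+H1*H2)], H3, H4 in series: (4 - 4*s)/(8*s^4 - 20*s^3 - 18*s^2 + 89*s - 38)
Step 2 gives the fully reduced T(s), with no common factor left to cancel. The denominator's leading coefficient is 8, so divide each of its coefficients by 8 to get the monic form.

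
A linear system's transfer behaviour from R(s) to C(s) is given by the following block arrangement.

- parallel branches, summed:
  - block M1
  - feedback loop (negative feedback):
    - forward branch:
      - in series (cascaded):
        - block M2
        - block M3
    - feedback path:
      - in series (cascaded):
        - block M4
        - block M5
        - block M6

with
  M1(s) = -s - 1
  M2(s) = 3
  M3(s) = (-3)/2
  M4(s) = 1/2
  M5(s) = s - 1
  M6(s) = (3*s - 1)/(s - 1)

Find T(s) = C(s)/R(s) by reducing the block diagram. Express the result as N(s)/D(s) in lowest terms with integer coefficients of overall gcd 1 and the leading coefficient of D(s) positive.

Step 1 - cascade M2, M3; result (-9)/2
Step 2 - multiply M4, M5, M6 (series); result 3*s/2 - 1/2
Step 3 - close the feedback loop around (M2*M3), (M4*M5*M6); result 18/(27*s - 13)
Step 4 - add M1, [(M2*M3)/(1+(M2*M3)*(M4*M5*M6))] (parallel), giving the overall T(s)

Answer: (-27*s^2 - 14*s + 31)/(27*s - 13)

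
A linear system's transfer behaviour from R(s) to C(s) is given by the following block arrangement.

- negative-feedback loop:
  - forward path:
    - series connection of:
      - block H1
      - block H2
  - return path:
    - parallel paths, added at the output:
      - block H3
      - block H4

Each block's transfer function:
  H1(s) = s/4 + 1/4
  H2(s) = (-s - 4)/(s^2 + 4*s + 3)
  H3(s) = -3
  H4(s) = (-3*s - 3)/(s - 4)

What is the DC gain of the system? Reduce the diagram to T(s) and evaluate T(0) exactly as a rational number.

The answer is -4/21.

Reasoning:
[1] multiply H1, H2 (series), giving (-s - 4)/(4*s + 12)
[2] combine H3, H4 in parallel, giving (9 - 6*s)/(s - 4)
[3] reduce the feedback loop with forward (H1*H2) and return (H3+H4), giving (16 - s^2)/(10*s^2 + 11*s - 84)
Step 3 gives the overall T(s). Then T(0) = 16/(-84) = -4/21.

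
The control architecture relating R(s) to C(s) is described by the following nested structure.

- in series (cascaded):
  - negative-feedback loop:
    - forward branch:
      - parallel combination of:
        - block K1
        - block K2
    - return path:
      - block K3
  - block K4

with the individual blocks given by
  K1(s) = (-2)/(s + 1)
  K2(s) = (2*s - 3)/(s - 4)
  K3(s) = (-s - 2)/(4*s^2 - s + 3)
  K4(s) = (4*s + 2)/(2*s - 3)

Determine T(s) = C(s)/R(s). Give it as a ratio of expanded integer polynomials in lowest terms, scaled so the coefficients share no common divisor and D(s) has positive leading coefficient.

The answer is (32*s^5 - 40*s^4 + 88*s^3 + 2*s^2 + 32*s + 30)/(8*s^5 - 42*s^4 + 23*s^3 + 25*s^2 - 32*s + 66).

Reasoning:
Step 1: parallel reduction of K1, K2 -> (2*s^2 - 3*s + 5)/(s^2 - 3*s - 4)
Step 2: apply the feedback formula to (K1+K2), K3 -> (8*s^4 - 14*s^3 + 29*s^2 - 14*s + 15)/(4*s^4 - 15*s^3 - 11*s^2 - 4*s - 22)
Step 3: combine [(K1+K2)/(1+(K1+K2)*K3)], K4 in series, which is the overall transfer function T(s) = C(s)/R(s) in lowest terms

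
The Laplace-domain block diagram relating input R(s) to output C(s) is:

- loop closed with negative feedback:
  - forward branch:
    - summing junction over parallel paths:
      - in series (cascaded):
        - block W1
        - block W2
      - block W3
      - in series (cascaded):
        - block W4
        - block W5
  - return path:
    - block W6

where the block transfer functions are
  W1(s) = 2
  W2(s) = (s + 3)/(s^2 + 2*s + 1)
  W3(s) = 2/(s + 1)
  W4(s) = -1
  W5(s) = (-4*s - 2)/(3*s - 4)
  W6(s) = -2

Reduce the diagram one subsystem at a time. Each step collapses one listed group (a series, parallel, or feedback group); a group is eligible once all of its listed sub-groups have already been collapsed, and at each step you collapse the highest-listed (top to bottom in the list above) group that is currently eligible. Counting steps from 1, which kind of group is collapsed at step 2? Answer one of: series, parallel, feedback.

Answer: series

Working:
Step 1: series reduction of W1, W2
Step 2: series reduction of W4, W5
Step 3: sum the parallel branches (W1*W2), W3, (W4*W5)
Step 4: collapse the loop (((W1*W2)+W3+(W4*W5)) forward, W6 return)
At step 2 the group reduced is series.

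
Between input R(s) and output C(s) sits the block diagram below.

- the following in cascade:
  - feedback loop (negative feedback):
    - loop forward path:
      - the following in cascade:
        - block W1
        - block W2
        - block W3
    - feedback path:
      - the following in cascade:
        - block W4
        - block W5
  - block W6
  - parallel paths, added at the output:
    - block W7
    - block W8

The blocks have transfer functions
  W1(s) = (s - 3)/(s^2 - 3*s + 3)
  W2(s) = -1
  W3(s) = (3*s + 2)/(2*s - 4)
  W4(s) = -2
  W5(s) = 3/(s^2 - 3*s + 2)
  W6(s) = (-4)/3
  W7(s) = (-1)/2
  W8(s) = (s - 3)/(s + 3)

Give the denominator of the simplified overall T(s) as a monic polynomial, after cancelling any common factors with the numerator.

Step 1 - multiply W1, W2, W3 (series) -> (-3*s^2 + 7*s + 6)/(2*s^3 - 10*s^2 + 18*s - 12)
Step 2 - cascade W4, W5 -> (-6)/(s^2 - 3*s + 2)
Step 3 - reduce the feedback loop with forward (W1*W2*W3) and return (W4*W5) -> (-3*s^4 + 16*s^3 - 21*s^2 - 4*s + 12)/(2*s^5 - 16*s^4 + 52*s^3 - 68*s^2 + 30*s - 60)
Step 4 - parallel reduction of W7, W8 -> (s - 9)/(2*s + 6)
Step 5 - reduce the series chain [(W1*W2*W3)/(1+(W1*W2*W3)*(W4*W5))], W6, (W7+W8) -> (3*s^5 - 43*s^4 + 165*s^3 - 185*s^2 - 48*s + 108)/(3*s^6 - 15*s^5 + 6*s^4 + 132*s^3 - 261*s^2 + 45*s - 270)
The result of step 5 is T(s) in lowest terms. Its denominator has leading coefficient 3; dividing the denominator through by 3 makes it monic.

Final answer: s^6 - 5*s^5 + 2*s^4 + 44*s^3 - 87*s^2 + 15*s - 90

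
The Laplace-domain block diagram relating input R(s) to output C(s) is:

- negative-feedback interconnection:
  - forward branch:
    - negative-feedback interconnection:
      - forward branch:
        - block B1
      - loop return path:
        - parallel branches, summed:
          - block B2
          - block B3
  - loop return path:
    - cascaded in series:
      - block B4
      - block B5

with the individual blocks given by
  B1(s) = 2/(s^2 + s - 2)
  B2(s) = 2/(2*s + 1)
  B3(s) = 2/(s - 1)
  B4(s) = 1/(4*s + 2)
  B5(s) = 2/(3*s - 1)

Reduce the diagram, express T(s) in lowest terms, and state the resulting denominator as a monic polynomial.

The answer is s^5 + s^4/6 - 19*s^3/6 + 15*s^2/2 - 5*s/6 - 2/3.

Reasoning:
1. reduce the parallel group B2, B3, giving (6*s)/(2*s^2 - s - 1)
2. feedback reduction of B1, (B2+B3), giving (4*s^2 - 2*s - 2)/(2*s^4 + s^3 - 6*s^2 + 13*s + 2)
3. reduce the series chain B4, B5, giving 1/(6*s^2 + s - 1)
4. collapse the loop ([B1/(1+B1*(B2+B3))] forward, (B4*B5) return), giving (12*s^3 - 10*s^2 - 4*s + 2)/(6*s^5 + s^4 - 19*s^3 + 45*s^2 - 5*s - 4)
The result of step 4 is T(s) in lowest terms. Its denominator has leading coefficient 6; dividing the denominator through by 6 makes it monic.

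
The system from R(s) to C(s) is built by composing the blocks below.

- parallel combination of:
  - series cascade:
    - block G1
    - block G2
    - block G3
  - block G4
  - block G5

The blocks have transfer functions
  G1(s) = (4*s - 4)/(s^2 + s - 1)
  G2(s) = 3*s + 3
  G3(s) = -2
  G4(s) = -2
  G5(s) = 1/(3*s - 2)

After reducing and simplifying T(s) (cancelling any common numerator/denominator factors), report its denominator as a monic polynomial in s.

Reducing step by step:

Step 1. series reduction of G1, G2, G3: (24 - 24*s^2)/(s^2 + s - 1)
Step 2. reduce the parallel group (G1*G2*G3), G4, G5: (-78*s^3 + 47*s^2 + 83*s - 53)/(3*s^3 + s^2 - 5*s + 2)
Step 2 gives the fully reduced T(s), with no common factor left to cancel. The denominator's leading coefficient is 3, so divide each of its coefficients by 3 to get the monic form.

Answer: s^3 + s^2/3 - 5*s/3 + 2/3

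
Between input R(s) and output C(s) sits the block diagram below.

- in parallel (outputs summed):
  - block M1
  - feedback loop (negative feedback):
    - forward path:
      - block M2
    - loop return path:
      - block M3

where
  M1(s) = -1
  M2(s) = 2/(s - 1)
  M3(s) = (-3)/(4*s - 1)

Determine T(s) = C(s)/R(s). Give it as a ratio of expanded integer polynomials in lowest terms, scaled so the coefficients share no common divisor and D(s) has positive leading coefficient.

Reducing step by step:

Step 1: collapse the loop (M2 forward, M3 return); result (8*s - 2)/(4*s^2 - 5*s - 5)
Step 2: sum the parallel branches M1, [M2/(1+M2*M3)], which is the overall transfer function T(s) = C(s)/R(s) in lowest terms

Answer: (-4*s^2 + 13*s + 3)/(4*s^2 - 5*s - 5)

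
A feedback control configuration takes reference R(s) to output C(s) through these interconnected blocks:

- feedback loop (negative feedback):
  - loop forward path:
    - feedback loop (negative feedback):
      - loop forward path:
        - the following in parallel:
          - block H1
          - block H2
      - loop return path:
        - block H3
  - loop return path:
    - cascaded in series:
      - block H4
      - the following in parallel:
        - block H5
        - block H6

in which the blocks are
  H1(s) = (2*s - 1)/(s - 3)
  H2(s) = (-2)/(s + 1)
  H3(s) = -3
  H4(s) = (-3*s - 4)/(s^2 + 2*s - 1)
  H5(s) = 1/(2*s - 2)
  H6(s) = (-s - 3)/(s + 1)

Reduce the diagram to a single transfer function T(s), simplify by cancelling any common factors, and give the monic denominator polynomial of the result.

Reducing step by step:

[1] combine H1, H2 in parallel = (2*s^2 - s + 5)/(s^2 - 2*s - 3)
[2] close the feedback loop around (H1+H2), H3 = (-2*s^2 + s - 5)/(5*s^2 - s + 18)
[3] combine H5, H6 in parallel = (-2*s^2 - 3*s + 7)/(2*s^2 - 2)
[4] multiply H4, (H5+H6) (series) = (6*s^3 + 17*s^2 - 9*s - 28)/(2*s^4 + 4*s^3 - 4*s^2 - 4*s + 2)
[5] apply the feedback formula to [(H1+H2)/(1+(H1+H2)*H3)], (H4*(H5+H6)) = (-4*s^6 - 6*s^5 + 2*s^4 - 16*s^3 + 12*s^2 + 22*s - 10)/(10*s^6 + 6*s^5 - 16*s^4 + 61*s^3 - 96*s^2 - 57*s + 176)
Step 5 gives the fully reduced T(s), with no common factor left to cancel. The denominator's leading coefficient is 10, so divide each of its coefficients by 10 to get the monic form.

Answer: s^6 + 3*s^5/5 - 8*s^4/5 + 61*s^3/10 - 48*s^2/5 - 57*s/10 + 88/5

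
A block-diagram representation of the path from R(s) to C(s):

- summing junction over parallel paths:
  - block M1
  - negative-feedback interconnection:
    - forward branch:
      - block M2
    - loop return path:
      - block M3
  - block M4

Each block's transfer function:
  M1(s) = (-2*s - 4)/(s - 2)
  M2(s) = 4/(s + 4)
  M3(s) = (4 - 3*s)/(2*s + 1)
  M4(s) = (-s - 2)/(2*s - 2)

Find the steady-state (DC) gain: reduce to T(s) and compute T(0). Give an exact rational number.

Reducing step by step:

Step 1. apply the feedback formula to M2, M3 = (8*s + 4)/(2*s^2 - 3*s + 20)
Step 2. combine M1, [M2/(1+M2*M3)], M4 in parallel = (-10*s^4 + 23*s^3 - 104*s^2 - 108*s + 256)/(4*s^4 - 18*s^3 + 66*s^2 - 132*s + 80)
The step-2 result is T(s). Setting s = 0: T(0) = 256/80 = 16/5.

Answer: 16/5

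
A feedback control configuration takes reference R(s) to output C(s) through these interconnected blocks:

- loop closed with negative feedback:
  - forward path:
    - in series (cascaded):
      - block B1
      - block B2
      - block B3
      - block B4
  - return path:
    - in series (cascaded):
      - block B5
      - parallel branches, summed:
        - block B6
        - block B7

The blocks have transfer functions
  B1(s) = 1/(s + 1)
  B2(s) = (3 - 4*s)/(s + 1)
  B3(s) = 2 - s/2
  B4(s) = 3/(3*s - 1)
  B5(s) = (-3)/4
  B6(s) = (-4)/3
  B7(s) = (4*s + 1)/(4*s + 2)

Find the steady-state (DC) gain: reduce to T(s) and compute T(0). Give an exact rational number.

First reduce the diagram to T(s).

Step 1. combine B1, B2, B3, B4 in series -> (12*s^2 - 57*s + 36)/(6*s^3 + 10*s^2 + 2*s - 2)
Step 2. parallel reduction of B6, B7 -> (-4*s - 5)/(12*s + 6)
Step 3. series reduction of B5, (B6+B7) -> (4*s + 5)/(16*s + 8)
Step 4. collapse the loop ((B1*B2*B3*B4) forward, (B5*(B6+B7)) return) -> (192*s^3 - 816*s^2 + 120*s + 288)/(96*s^4 + 256*s^3 - 56*s^2 - 157*s + 164)
The step-4 result is T(s). Setting s = 0: T(0) = 288/164 = 72/41.

Answer: 72/41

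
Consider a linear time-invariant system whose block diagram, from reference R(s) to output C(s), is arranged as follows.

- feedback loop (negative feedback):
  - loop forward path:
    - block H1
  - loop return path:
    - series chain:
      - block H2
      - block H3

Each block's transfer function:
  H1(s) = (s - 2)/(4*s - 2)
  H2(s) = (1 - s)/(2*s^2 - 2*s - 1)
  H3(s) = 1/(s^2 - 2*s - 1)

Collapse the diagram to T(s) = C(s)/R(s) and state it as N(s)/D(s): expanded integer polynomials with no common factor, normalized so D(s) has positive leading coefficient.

1. series reduction of H2, H3 gives (1 - s)/(2*s^4 - 6*s^3 + s^2 + 4*s + 1)
2. feedback reduction of H1, (H2*H3); the result is T(s) itself (integer coefficients, no common factor, positive leading denominator coefficient)

Therefore the answer is (2*s^5 - 10*s^4 + 13*s^3 + 2*s^2 - 7*s - 2)/(8*s^5 - 28*s^4 + 16*s^3 + 13*s^2 - s - 4).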